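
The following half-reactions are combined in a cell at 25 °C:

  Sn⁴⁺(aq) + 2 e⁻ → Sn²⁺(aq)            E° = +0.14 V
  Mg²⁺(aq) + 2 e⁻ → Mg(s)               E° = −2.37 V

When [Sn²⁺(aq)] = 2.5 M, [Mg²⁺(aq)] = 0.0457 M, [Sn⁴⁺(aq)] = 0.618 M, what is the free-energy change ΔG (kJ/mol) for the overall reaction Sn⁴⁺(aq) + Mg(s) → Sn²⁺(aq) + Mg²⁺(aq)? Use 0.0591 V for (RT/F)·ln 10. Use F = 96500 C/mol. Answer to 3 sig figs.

−489 kJ/mol

The standard cell potential is +0.14 − (−2.37) = +2.51 V, with n = 2 electrons in the balanced equation.
The reaction quotient is ([Sn²⁺(aq)]·[Mg²⁺(aq)]) / [Sn⁴⁺(aq)] = 0.185; by Nernst, E = +2.51 − (0.0591/2)(−0.733) = +2.5317 V.
ΔG = −nFE = −(2)(96500)(+2.5317) J/mol = −489 kJ/mol.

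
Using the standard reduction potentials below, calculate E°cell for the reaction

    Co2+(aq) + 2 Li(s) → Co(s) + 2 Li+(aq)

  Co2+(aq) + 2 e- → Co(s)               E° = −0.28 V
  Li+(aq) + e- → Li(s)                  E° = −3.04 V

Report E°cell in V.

Co2+(aq) gains electrons, so the Co²⁺/Co couple is the cathode; the Li⁺/Li couple is the anode.
E°cell = E°(cathode) − E°(anode) = −0.28 − (−3.04) = +2.76 V.
The positive value indicates the reaction is spontaneous as written.

+2.76 V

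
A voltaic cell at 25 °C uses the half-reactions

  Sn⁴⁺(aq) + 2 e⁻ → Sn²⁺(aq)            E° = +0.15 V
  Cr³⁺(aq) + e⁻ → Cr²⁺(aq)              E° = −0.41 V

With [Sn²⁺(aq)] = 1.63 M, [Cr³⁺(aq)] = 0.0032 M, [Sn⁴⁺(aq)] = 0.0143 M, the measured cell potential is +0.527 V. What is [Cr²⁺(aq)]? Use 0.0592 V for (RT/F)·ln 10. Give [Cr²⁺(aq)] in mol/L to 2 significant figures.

With Sn⁴⁺/Sn²⁺ at the cathode and Cr³⁺/Cr²⁺ at the anode, E°cell = +0.15 − (−0.41) = +0.56 V (n = 2).
Since E = E° − (0.0592/n)·log Q, log Q = n(E° − E)/0.0592 = 1.115.
The balanced reaction is Sn⁴⁺(aq) + 2 Cr²⁺(aq) → Sn²⁺(aq) + 2 Cr³⁺(aq), so Q = ([Sn²⁺(aq)]·[Cr³⁺(aq)]^2) / ([Sn⁴⁺(aq)]·[Cr²⁺(aq)]^2).
Substituting the known concentrations and solving, log [Cr²⁺(aq)] = −2.024 and [Cr²⁺(aq)] = 0.0095 M.

0.0095 M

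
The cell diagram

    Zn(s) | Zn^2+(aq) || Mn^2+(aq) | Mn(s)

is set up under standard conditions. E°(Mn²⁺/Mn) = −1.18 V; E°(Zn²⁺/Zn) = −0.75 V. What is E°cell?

By convention the left-hand electrode in cell notation is the anode (oxidation) and the right-hand electrode is the cathode (reduction).
E°cell = E°(right) − E°(left) = −1.18 − (−0.75) = −0.43 V.
The negative sign shows that, as written, the cell would require an external voltage to drive the reaction.

−0.43 V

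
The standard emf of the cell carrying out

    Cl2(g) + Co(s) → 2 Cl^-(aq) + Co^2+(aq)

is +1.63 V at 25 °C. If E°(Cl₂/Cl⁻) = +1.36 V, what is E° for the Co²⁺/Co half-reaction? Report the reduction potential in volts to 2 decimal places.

−0.27 V

In the reaction as written the Cl₂/Cl⁻ couple is reduced (cathode) and Co²⁺/Co is oxidized (anode), so E°cell = E°(Cl₂/Cl⁻) − E°(Co²⁺/Co).
E°(Co²⁺/Co) = E°(cathode) − E°cell = +1.36 − (+1.63) = −0.27 V.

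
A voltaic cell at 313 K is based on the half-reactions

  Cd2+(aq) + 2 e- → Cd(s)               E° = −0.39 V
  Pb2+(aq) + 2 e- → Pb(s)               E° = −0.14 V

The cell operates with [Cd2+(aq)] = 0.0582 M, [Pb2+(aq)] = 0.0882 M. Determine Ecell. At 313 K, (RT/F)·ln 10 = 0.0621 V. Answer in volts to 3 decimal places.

+0.256 V

The Pb²⁺/Pb couple has the more positive E°, so it is the cathode; Cd²⁺/Cd is the anode.
The standard potential is −0.14 − (−0.39) = +0.25 V and the balanced reaction transfers n = 2 electrons.
The balanced reaction is Pb2+(aq) + Cd(s) → Pb(s) + Cd2+(aq), so Q = [Cd2+(aq)] / [Pb2+(aq)] = 0.66 and log Q = −0.181.
Applying E = E° − (RT ln10/nF)·log Q gives +0.25 − (0.0621/2)(−0.181) = +0.256 V.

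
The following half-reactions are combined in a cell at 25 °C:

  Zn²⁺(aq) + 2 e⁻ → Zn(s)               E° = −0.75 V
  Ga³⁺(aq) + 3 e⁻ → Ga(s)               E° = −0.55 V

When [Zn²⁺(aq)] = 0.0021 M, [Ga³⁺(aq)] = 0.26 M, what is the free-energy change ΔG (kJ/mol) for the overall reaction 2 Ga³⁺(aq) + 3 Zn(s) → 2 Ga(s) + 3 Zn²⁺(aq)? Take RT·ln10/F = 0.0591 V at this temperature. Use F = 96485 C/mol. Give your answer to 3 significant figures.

E°cell = −0.55 − (−0.75) = +0.20 V; the balanced reaction transfers n = 6 electrons.
Q = [Zn²⁺(aq)]^3 / [Ga³⁺(aq)]^2 = 1.37×10^−7, so log Q = −6.863 and E = +0.20 − (0.0591/6)(−6.863) = +0.2676 V.
ΔG = −nFE = −(6)(96485)(+0.2676) J/mol = −155 kJ/mol.

−155 kJ/mol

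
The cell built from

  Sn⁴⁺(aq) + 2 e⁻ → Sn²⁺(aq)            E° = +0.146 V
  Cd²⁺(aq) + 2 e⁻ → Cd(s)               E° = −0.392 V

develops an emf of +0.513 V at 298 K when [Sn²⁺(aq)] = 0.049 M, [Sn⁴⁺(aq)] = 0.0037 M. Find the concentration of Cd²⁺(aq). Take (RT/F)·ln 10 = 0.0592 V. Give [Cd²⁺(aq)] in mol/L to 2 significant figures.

0.53 M

Sn⁴⁺/Sn²⁺ is the cathode (higher E°); E°cell = +0.146 − (−0.392) = +0.538 V with n = 2.
Since E = E° − (0.0592/n)·log Q, log Q = n(E° − E)/0.0592 = 0.845.
The balanced reaction is Sn⁴⁺(aq) + Cd(s) → Sn²⁺(aq) + Cd²⁺(aq), so Q = ([Sn²⁺(aq)]·[Cd²⁺(aq)]) / [Sn⁴⁺(aq)].
Substituting the known concentrations and solving, log [Cd²⁺(aq)] = −0.277 and [Cd²⁺(aq)] = 0.53 M.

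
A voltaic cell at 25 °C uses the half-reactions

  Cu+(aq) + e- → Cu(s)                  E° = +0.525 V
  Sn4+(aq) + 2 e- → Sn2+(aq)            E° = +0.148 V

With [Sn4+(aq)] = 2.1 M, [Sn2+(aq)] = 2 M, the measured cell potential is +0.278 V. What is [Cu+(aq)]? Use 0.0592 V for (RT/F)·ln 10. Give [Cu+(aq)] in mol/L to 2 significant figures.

With Cu⁺/Cu at the cathode and Sn⁴⁺/Sn²⁺ at the anode, E°cell = +0.525 − (+0.148) = +0.377 V (n = 2).
Since E = E° − (0.0592/n)·log Q, log Q = n(E° − E)/0.0592 = 3.345.
For 2 Cu+(aq) + Sn2+(aq) → 2 Cu(s) + Sn4+(aq), the reaction quotient is Q = [Sn4+(aq)] / ([Cu+(aq)]^2·[Sn2+(aq)]).
Solving for the unknown gives log [Cu+(aq)] = −1.662, so [Cu+(aq)] ≈ 0.022 M.

0.022 M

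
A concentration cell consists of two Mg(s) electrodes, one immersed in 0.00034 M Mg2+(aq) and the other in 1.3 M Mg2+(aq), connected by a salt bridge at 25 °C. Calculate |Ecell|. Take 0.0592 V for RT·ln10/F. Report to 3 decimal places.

0.106 V

For a concentration cell E°cell = 0, since both electrodes use the same couple.
The compartment with the higher Mg2+(aq) concentration (1.3 M) acts as the cathode; ions are reduced there and produced at the dilute (0.00034 M) anode.
With n = 2, Ecell = −(0.0592/2)·log([dilute]/[conc]) = −(0.0592/2)·log(0.00034/1.3) = +0.106 V.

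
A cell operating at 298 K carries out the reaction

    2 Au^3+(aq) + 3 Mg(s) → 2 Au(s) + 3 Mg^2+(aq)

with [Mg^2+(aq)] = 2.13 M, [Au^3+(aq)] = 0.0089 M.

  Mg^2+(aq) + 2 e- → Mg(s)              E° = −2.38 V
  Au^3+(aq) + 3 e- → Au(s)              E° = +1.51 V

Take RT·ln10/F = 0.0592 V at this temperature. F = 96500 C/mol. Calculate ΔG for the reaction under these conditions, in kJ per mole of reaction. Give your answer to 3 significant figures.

−2220 kJ/mol

E°cell = +1.51 − (−2.38) = +3.89 V; the balanced reaction transfers n = 6 electrons.
Q = [Mg^2+(aq)]^3 / [Au^3+(aq)]^2 = 1.22×10^5, so log Q = 5.086 and E = +3.89 − (0.0592/6)(5.086) = +3.8398 V.
ΔG = −nFE = −(6)(96500)(+3.8398) J/mol = −2220 kJ/mol.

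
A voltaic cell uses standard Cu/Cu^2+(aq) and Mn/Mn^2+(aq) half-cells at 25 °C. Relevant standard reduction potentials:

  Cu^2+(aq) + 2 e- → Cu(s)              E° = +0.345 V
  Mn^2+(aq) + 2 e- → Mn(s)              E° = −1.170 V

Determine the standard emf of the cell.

Of the two couples in this cell, the one with the more positive reduction potential is reduced at the cathode: here that is Cu²⁺/Cu (+0.345 V); Mn²⁺/Mn (−1.170 V) is the anode.
E°cell = E°(cathode) − E°(anode) = +0.345 − (−1.170) = +1.515 V.

+1.515 V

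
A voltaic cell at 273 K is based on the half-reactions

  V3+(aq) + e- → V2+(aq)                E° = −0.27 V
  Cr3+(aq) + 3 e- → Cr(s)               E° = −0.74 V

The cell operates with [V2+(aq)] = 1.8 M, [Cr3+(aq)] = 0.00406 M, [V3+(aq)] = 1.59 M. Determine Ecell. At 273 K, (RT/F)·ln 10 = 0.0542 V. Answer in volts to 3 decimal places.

Since E°(V³⁺/V²⁺) > E°(Cr³⁺/Cr), V³⁺/V²⁺ serves as the cathode.
The standard potential is −0.27 − (−0.74) = +0.47 V and the balanced reaction transfers n = 3 electrons.
Balancing gives 3 V3+(aq) + Cr(s) → 3 V2+(aq) + Cr3+(aq); hence Q = ([V2+(aq)]^3·[Cr3+(aq)]) / [V3+(aq)]^3 = 0.00589 (log Q = −2.230).
Applying E = E° − (RT ln10/nF)·log Q gives +0.47 − (0.0542/3)(−2.230) = +0.510 V.

+0.510 V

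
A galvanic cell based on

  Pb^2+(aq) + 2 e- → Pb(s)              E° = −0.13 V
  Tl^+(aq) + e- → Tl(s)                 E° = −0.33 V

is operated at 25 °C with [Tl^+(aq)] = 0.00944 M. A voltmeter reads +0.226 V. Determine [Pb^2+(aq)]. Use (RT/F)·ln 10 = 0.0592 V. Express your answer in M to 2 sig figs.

With Pb²⁺/Pb at the cathode and Tl⁺/Tl at the anode, E°cell = −0.13 − (−0.33) = +0.20 V (n = 2).
Since E = E° − (0.0592/n)·log Q, log Q = n(E° − E)/0.0592 = −0.878.
For Pb^2+(aq) + 2 Tl(s) → Pb(s) + 2 Tl^+(aq), the reaction quotient is Q = [Tl^+(aq)]^2 / [Pb^2+(aq)].
Isolating [Pb^2+(aq)] in Q = 10^{−0.878} yields log [Pb^2+(aq)] = −3.172, i.e. 0.00067 M.

0.00067 M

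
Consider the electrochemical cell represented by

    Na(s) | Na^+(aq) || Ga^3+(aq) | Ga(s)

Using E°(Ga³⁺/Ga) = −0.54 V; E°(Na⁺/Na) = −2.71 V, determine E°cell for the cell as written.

By convention the left-hand electrode in cell notation is the anode (oxidation) and the right-hand electrode is the cathode (reduction).
E°cell = E°(right) − E°(left) = −0.54 − (−2.71) = +2.17 V.

+2.17 V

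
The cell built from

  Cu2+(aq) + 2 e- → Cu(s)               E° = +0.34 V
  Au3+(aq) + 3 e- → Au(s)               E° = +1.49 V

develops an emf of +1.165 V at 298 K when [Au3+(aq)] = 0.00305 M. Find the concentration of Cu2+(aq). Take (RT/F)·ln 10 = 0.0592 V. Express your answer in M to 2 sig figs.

0.0065 M

Au³⁺/Au is the cathode (higher E°); E°cell = +1.49 − (+0.34) = +1.15 V with n = 6.
From the Nernst equation, log Q = n(E° − E)/0.0592 = 6·(+1.15 − (+1.165))/0.0592 = −1.520.
Balancing electrons gives 2 Au3+(aq) + 3 Cu(s) → 2 Au(s) + 3 Cu2+(aq); thus Q = [Cu2+(aq)]^3 / [Au3+(aq)]^2.
Solving for the unknown gives log [Cu2+(aq)] = −2.184, so [Cu2+(aq)] ≈ 0.0065 M.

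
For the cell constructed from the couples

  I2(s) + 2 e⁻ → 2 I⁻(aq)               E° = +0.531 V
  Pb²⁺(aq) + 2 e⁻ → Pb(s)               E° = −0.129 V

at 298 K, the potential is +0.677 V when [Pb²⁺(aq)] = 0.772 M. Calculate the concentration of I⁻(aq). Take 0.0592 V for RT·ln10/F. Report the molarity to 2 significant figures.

0.59 M

The I₂/I⁻ couple has the larger reduction potential, so it is the cathode: E°cell = +0.531 − (−0.129) = +0.660 V and n = 2.
Rearranging E = E° − (0.0592/n)·log Q gives log Q = 2(+0.660 − (+0.677))/0.0592 = −0.574.
For I2(s) + Pb(s) → 2 I⁻(aq) + Pb²⁺(aq), the reaction quotient is Q = [I⁻(aq)]^2·[Pb²⁺(aq)].
Solving for the unknown gives log [I⁻(aq)] = −0.231, so [I⁻(aq)] ≈ 0.59 M.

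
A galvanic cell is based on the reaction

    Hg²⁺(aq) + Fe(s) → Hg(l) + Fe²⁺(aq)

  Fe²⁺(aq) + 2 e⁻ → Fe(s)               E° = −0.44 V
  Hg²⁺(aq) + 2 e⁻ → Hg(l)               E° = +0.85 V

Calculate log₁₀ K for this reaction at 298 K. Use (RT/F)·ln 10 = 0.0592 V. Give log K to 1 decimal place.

The Hg²⁺/Hg couple is reduced (cathode); E°cell = +0.85 − (−0.44) = +1.29 V with n = 2.
At equilibrium E = 0, so log K = nE°cell / 0.0592 = (2)(+1.29) / 0.0592 = 43.6.

log K = 43.6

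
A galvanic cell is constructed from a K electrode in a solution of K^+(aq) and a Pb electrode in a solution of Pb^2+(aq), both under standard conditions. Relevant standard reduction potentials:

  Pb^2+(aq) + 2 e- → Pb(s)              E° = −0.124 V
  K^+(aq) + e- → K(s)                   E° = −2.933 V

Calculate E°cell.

Of the two couples in this cell, the one with the more positive reduction potential is reduced at the cathode: here that is Pb²⁺/Pb (−0.124 V); K⁺/K (−2.933 V) is the anode.
E°cell = E°(cathode) − E°(anode) = −0.124 − (−2.933) = +2.809 V.

+2.809 V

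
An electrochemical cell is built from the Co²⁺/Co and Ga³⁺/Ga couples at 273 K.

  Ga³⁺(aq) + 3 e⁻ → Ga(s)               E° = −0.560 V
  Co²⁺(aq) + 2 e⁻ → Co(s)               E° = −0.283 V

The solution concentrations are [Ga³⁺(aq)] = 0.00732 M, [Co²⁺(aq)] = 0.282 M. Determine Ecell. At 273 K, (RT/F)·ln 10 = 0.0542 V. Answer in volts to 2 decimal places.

+0.30 V

Co²⁺/Co is reduced (cathode, E° = −0.283 V) and Ga³⁺/Ga is oxidized (anode).
E°cell = −0.283 − (−0.560) = +0.277 V, with n = 6 electrons transferred.
Balancing gives 3 Co²⁺(aq) + 2 Ga(s) → 3 Co(s) + 2 Ga³⁺(aq); hence Q = [Ga³⁺(aq)]^2 / [Co²⁺(aq)]^3 = 0.00239 (log Q = −2.622).
By the Nernst equation, E = +0.277 − (0.0542/6)·(−2.622) = +0.30 V.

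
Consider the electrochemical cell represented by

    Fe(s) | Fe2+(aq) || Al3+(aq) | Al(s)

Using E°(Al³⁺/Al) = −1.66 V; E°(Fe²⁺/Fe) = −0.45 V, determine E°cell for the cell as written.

By convention the left-hand electrode in cell notation is the anode (oxidation) and the right-hand electrode is the cathode (reduction).
E°cell = E°(right) − E°(left) = −1.66 − (−0.45) = −1.21 V.
The negative sign shows that, as written, the cell would require an external voltage to drive the reaction.

−1.21 V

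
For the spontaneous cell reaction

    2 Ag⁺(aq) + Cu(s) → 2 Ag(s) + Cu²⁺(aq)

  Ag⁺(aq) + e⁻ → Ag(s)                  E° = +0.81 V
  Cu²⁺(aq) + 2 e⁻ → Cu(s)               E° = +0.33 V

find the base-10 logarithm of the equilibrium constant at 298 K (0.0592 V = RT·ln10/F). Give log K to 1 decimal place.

The Ag⁺/Ag couple is reduced (cathode); E°cell = +0.81 − (+0.33) = +0.48 V with n = 2.
At equilibrium E = 0, so log K = nE°cell / 0.0592 = (2)(+0.48) / 0.0592 = 16.2.

log K = 16.2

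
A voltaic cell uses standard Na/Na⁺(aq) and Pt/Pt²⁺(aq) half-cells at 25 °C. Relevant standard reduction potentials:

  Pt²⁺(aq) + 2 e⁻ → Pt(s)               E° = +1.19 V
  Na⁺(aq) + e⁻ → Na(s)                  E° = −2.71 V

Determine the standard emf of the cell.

Of the two couples in this cell, the one with the more positive reduction potential is reduced at the cathode: here that is Pt²⁺/Pt (+1.19 V); Na⁺/Na (−2.71 V) is the anode.
E°cell = E°(cathode) − E°(anode) = +1.19 − (−2.71) = +3.90 V.

+3.90 V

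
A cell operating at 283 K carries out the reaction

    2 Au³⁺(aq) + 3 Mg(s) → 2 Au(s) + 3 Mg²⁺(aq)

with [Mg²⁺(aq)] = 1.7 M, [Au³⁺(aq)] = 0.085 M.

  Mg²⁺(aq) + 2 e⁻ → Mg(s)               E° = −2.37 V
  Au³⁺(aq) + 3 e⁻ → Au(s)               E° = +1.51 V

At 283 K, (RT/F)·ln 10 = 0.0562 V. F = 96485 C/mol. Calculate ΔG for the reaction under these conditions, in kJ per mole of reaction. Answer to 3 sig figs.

With Au³⁺/Au reduced at the cathode, E°cell = +1.51 − (−2.37) = +3.88 V and n = 6.
The reaction quotient is [Mg²⁺(aq)]^3 / [Au³⁺(aq)]^2 = 680; by Nernst, E = +3.88 − (0.0562/6)(2.833) = +3.8535 V.
Finally ΔG = −nFE = −(6)(96485 C/mol)(+3.8535 V) = −2230 kJ/mol.

−2230 kJ/mol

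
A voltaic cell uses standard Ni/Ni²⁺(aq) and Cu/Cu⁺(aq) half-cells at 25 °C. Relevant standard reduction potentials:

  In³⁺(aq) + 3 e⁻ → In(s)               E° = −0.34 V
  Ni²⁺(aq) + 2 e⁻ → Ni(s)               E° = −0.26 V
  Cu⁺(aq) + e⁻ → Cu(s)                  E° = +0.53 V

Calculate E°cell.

+0.79 V

The Cu⁺/Cu couple has the higher E°, so Cu ion is reduced (cathode) and Ni is oxidized (anode).
E°cell = E°(cathode) − E°(anode) = +0.53 − (−0.26) = +0.79 V.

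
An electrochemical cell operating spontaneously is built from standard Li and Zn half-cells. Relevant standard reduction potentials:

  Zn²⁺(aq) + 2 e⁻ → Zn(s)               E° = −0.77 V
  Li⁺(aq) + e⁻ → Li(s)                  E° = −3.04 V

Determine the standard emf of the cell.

+2.27 V

The Zn²⁺/Zn couple has the higher E°, so Zn ion is reduced (cathode) and Li is oxidized (anode).
E°cell = E°(cathode) − E°(anode) = −0.77 − (−3.04) = +2.27 V.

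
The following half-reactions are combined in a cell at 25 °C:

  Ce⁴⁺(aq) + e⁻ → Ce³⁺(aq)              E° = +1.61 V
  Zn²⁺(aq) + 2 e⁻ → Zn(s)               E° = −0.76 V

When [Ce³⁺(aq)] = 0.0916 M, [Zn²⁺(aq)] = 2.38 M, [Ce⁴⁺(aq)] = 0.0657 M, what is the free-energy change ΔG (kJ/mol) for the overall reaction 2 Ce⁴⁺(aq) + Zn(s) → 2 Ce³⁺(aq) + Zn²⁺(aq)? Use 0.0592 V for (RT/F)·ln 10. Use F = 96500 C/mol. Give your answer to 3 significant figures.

The standard cell potential is +1.61 − (−0.76) = +2.37 V, with n = 2 electrons in the balanced equation.
The reaction quotient is ([Ce³⁺(aq)]^2·[Zn²⁺(aq)]) / [Ce⁴⁺(aq)]^2 = 4.63; by Nernst, E = +2.37 − (0.0592/2)(0.665) = +2.3503 V.
ΔG = −nFE = −(2)(96500)(+2.3503) J/mol = −454 kJ/mol.

−454 kJ/mol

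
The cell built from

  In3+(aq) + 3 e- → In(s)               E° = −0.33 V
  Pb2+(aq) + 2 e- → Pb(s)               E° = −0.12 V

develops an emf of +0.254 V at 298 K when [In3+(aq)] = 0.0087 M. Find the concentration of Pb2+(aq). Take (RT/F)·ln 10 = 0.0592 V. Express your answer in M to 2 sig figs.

With Pb²⁺/Pb at the cathode and In³⁺/In at the anode, E°cell = −0.12 − (−0.33) = +0.21 V (n = 6).
From the Nernst equation, log Q = n(E° − E)/0.0592 = 6·(+0.21 − (+0.254))/0.0592 = −4.459.
The balanced reaction is 3 Pb2+(aq) + 2 In(s) → 3 Pb(s) + 2 In3+(aq), so Q = [In3+(aq)]^2 / [Pb2+(aq)]^3.
Substituting the known concentrations and solving, log [Pb2+(aq)] = 0.113 and [Pb2+(aq)] = 1.3 M.

1.3 M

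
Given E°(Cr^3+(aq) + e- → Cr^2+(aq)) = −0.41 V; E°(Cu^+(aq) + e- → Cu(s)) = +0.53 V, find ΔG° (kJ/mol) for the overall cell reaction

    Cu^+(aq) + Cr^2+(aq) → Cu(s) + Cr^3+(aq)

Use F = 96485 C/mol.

−90.7 kJ/mol

In the reaction as written Cu^+(aq) is reduced, so the Cu⁺/Cu couple is the cathode and Cr³⁺/Cr²⁺ is the anode.
E°cell = +0.53 − (−0.41) = +0.94 V; balancing electrons gives n = 1.
ΔG° = −nFE°cell = −(1)(96485)(+0.94) J/mol = −90.7 kJ/mol.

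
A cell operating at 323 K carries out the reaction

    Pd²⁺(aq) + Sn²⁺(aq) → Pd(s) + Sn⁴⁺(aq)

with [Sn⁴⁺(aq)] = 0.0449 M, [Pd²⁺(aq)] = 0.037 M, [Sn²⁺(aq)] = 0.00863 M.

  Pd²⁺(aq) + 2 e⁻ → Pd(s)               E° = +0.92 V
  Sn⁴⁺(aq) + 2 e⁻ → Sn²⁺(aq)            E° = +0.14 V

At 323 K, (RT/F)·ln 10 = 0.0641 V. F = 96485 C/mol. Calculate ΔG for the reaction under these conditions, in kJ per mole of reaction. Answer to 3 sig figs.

With Pd²⁺/Pd reduced at the cathode, E°cell = +0.92 − (+0.14) = +0.78 V and n = 2.
The reaction quotient is [Sn⁴⁺(aq)] / ([Pd²⁺(aq)]·[Sn²⁺(aq)]) = 141; by Nernst, E = +0.78 − (0.0641/2)(2.148) = +0.7112 V.
Finally ΔG = −nFE = −(2)(96485 C/mol)(+0.7112 V) = −137 kJ/mol.

−137 kJ/mol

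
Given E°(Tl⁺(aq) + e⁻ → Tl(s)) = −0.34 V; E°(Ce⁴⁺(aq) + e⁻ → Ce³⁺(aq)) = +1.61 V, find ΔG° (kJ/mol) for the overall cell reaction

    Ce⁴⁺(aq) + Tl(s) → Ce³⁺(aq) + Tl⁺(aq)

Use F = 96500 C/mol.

−188 kJ/mol

In the reaction as written Ce⁴⁺(aq) is reduced, so the Ce⁴⁺/Ce³⁺ couple is the cathode and Tl⁺/Tl is the anode.
E°cell = +1.61 − (−0.34) = +1.95 V; balancing electrons gives n = 1.
ΔG° = −nFE°cell = −(1)(96500)(+1.95) J/mol = −188 kJ/mol.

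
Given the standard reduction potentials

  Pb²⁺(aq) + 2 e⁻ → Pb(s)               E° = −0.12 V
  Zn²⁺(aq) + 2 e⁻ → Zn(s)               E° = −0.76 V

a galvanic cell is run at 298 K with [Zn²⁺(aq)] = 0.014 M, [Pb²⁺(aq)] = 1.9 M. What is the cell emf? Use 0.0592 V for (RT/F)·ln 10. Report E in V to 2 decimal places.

+0.70 V

The Pb²⁺/Pb couple has the more positive E°, so it is the cathode; Zn²⁺/Zn is the anode.
The standard potential is −0.12 − (−0.76) = +0.64 V and the balanced reaction transfers n = 2 electrons.
For the overall reaction Pb²⁺(aq) + Zn(s) → Pb(s) + Zn²⁺(aq), Q = [Zn²⁺(aq)] / [Pb²⁺(aq)] = 0.00737, giving log Q = −2.133.
E = E° − (0.0592/n)·log Q = +0.64 − (0.0592/2)(−2.133) = +0.70 V.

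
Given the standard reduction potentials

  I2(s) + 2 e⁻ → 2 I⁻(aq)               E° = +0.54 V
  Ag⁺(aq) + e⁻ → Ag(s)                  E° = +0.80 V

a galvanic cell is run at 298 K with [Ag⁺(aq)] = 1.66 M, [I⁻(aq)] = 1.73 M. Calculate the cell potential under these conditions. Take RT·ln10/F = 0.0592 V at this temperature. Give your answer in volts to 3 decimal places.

The Ag⁺/Ag couple has the more positive E°, so it is the cathode; I₂/I⁻ is the anode.
E°cell = +0.80 − (+0.54) = +0.26 V, with n = 2 electrons transferred.
The balanced reaction is 2 Ag⁺(aq) + 2 I⁻(aq) → 2 Ag(s) + I2(s), so Q = 1 / ([Ag⁺(aq)]^2·[I⁻(aq)]^2) = 0.121 and log Q = −0.916.
Applying E = E° − (RT ln10/nF)·log Q gives +0.26 − (0.0592/2)(−0.916) = +0.287 V.

+0.287 V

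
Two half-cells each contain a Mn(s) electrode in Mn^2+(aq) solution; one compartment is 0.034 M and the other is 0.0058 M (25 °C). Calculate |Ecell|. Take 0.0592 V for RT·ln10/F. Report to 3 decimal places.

0.023 V

For a concentration cell E°cell = 0, since both electrodes use the same couple.
The compartment with the higher Mn^2+(aq) concentration (0.034 M) acts as the cathode; ions are reduced there and produced at the dilute (0.0058 M) anode.
With n = 2, Ecell = −(0.0592/2)·log([dilute]/[conc]) = −(0.0592/2)·log(0.0058/0.034) = +0.023 V.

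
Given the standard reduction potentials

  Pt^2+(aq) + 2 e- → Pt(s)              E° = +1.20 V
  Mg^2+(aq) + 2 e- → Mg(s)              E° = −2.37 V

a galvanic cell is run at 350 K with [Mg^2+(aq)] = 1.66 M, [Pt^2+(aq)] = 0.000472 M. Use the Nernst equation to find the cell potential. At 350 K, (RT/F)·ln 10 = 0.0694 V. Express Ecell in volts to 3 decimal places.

+3.447 V

Pt²⁺/Pt is reduced (cathode, E° = +1.20 V) and Mg²⁺/Mg is oxidized (anode).
E°cell = +1.20 − (−2.37) = +3.57 V, with n = 2 electrons transferred.
Balancing gives Pt^2+(aq) + Mg(s) → Pt(s) + Mg^2+(aq); hence Q = [Mg^2+(aq)] / [Pt^2+(aq)] = 3.52×10^3 (log Q = 3.546).
Applying E = E° − (RT ln10/nF)·log Q gives +3.57 − (0.0694/2)(3.546) = +3.447 V.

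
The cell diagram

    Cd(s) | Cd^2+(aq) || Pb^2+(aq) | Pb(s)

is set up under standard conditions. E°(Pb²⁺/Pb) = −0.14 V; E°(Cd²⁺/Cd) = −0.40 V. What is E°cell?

By convention the left-hand electrode in cell notation is the anode (oxidation) and the right-hand electrode is the cathode (reduction).
E°cell = E°(right) − E°(left) = −0.14 − (−0.40) = +0.26 V.

+0.26 V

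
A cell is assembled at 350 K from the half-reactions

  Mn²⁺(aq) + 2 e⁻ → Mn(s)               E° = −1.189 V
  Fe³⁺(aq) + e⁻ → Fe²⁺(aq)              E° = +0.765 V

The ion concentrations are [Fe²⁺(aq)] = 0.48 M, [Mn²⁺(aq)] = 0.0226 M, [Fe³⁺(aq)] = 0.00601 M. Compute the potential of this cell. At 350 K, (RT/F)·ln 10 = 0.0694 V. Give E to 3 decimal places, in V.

Since E°(Fe³⁺/Fe²⁺) > E°(Mn²⁺/Mn), Fe³⁺/Fe²⁺ serves as the cathode.
The standard potential is +0.765 − (−1.189) = +1.954 V and the balanced reaction transfers n = 2 electrons.
The balanced reaction is 2 Fe³⁺(aq) + Mn(s) → 2 Fe²⁺(aq) + Mn²⁺(aq), so Q = ([Fe²⁺(aq)]^2·[Mn²⁺(aq)]) / [Fe³⁺(aq)]^2 = 144 and log Q = 2.159.
E = E° − (0.0694/n)·log Q = +1.954 − (0.0694/2)(2.159) = +1.879 V.

+1.879 V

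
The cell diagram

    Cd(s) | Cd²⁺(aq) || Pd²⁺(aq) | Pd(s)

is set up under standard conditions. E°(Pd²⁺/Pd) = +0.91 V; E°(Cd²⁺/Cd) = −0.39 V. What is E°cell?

By convention the left-hand electrode in cell notation is the anode (oxidation) and the right-hand electrode is the cathode (reduction).
E°cell = E°(right) − E°(left) = +0.91 − (−0.39) = +1.30 V.

+1.30 V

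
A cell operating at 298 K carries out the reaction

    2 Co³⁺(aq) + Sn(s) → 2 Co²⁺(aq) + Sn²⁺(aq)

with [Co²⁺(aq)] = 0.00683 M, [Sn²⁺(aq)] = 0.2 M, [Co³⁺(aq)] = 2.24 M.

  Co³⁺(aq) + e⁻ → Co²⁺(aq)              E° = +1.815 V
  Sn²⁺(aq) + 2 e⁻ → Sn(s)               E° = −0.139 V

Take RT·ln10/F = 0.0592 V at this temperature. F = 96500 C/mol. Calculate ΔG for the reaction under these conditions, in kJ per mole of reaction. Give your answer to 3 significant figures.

−410 kJ/mol

The standard cell potential is +1.815 − (−0.139) = +1.954 V, with n = 2 electrons in the balanced equation.
Q = ([Co²⁺(aq)]^2·[Sn²⁺(aq)]) / [Co³⁺(aq)]^2 = 1.86×10^−6, so log Q = −5.731 and E = +1.954 − (0.0592/2)(−5.731) = +2.1236 V.
Then ΔG = −nFE = −2 × 96500 × +2.1236 J/mol = −410 kJ/mol.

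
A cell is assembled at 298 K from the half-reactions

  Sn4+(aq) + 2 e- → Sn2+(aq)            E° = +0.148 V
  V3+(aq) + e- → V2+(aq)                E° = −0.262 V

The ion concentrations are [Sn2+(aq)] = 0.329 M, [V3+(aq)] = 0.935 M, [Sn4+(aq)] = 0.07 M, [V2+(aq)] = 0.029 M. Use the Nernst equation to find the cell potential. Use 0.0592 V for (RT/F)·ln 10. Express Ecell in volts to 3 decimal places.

+0.301 V

The Sn⁴⁺/Sn²⁺ couple has the more positive E°, so it is the cathode; V³⁺/V²⁺ is the anode.
The standard potential is +0.148 − (−0.262) = +0.410 V and the balanced reaction transfers n = 2 electrons.
Balancing gives Sn4+(aq) + 2 V2+(aq) → Sn2+(aq) + 2 V3+(aq); hence Q = ([Sn2+(aq)]·[V3+(aq)]^2) / ([Sn4+(aq)]·[V2+(aq)]^2) = 4.89×10^3 (log Q = 3.689).
Applying E = E° − (RT ln10/nF)·log Q gives +0.410 − (0.0592/2)(3.689) = +0.301 V.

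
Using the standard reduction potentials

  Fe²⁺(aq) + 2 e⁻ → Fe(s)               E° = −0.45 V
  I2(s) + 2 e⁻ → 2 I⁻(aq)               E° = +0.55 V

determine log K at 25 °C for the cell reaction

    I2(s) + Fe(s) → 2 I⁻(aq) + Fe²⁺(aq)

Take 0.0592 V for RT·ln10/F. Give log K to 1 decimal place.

log K = 33.8

The I₂/I⁻ couple is reduced (cathode); E°cell = +0.55 − (−0.45) = +1.00 V with n = 2.
At equilibrium E = 0, so log K = nE°cell / 0.0592 = (2)(+1.00) / 0.0592 = 33.8.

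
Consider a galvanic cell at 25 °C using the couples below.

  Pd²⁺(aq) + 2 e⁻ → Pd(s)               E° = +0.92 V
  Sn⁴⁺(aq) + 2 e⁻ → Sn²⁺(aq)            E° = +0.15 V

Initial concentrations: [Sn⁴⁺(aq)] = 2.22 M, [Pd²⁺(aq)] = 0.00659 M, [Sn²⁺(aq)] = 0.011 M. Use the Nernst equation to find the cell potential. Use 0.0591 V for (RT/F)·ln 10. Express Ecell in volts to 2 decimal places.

+0.64 V

Since E°(Pd²⁺/Pd) > E°(Sn⁴⁺/Sn²⁺), Pd²⁺/Pd serves as the cathode.
E°cell = E°cat − E°an = +0.92 − (+0.15) = +0.77 V; n = 2.
For the overall reaction Pd²⁺(aq) + Sn²⁺(aq) → Pd(s) + Sn⁴⁺(aq), Q = [Sn⁴⁺(aq)] / ([Pd²⁺(aq)]·[Sn²⁺(aq)]) = 3.06×10^4, giving log Q = 4.486.
By the Nernst equation, E = +0.77 − (0.0591/2)·(4.486) = +0.64 V.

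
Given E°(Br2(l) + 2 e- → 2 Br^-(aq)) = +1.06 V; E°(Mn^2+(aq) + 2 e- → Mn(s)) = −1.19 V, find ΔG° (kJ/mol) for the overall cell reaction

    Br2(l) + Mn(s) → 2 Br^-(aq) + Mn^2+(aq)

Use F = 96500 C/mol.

In the reaction as written Br2(l) is reduced, so the Br₂/Br⁻ couple is the cathode and Mn²⁺/Mn is the anode.
E°cell = +1.06 − (−1.19) = +2.25 V; balancing electrons gives n = 2.
ΔG° = −nFE°cell = −(2)(96500)(+2.25) J/mol = −434 kJ/mol.

−434 kJ/mol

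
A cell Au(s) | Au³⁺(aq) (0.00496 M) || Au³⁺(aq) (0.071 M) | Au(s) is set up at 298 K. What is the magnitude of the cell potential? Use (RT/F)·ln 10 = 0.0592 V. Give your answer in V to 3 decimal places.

0.023 V

For a concentration cell E°cell = 0, since both electrodes use the same couple.
The compartment with the higher Au³⁺(aq) concentration (0.071 M) acts as the cathode; ions are reduced there and produced at the dilute (0.00496 M) anode.
With n = 3, Ecell = −(0.0592/3)·log([dilute]/[conc]) = −(0.0592/3)·log(0.00496/0.071) = +0.023 V.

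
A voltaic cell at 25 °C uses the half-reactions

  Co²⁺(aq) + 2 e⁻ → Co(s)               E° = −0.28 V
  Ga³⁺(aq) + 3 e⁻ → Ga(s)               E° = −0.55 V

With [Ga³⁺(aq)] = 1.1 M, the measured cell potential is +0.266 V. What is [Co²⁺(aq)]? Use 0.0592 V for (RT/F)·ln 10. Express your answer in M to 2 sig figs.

0.78 M

The Co²⁺/Co couple has the larger reduction potential, so it is the cathode: E°cell = −0.28 − (−0.55) = +0.27 V and n = 6.
Rearranging E = E° − (0.0592/n)·log Q gives log Q = 6(+0.27 − (+0.266))/0.0592 = 0.405.
For 3 Co²⁺(aq) + 2 Ga(s) → 3 Co(s) + 2 Ga³⁺(aq), the reaction quotient is Q = [Ga³⁺(aq)]^2 / [Co²⁺(aq)]^3.
Substituting the known concentrations and solving, log [Co²⁺(aq)] = −0.107 and [Co²⁺(aq)] = 0.78 M.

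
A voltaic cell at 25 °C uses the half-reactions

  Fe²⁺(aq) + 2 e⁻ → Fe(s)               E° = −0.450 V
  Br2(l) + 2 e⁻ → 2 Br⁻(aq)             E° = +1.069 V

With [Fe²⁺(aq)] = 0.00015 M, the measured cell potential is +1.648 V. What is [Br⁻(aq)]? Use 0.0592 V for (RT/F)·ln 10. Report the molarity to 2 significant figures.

0.54 M

With Br₂/Br⁻ at the cathode and Fe²⁺/Fe at the anode, E°cell = +1.069 − (−0.450) = +1.519 V (n = 2).
From the Nernst equation, log Q = n(E° − E)/0.0592 = 2·(+1.519 − (+1.648))/0.0592 = −4.358.
The balanced reaction is Br2(l) + Fe(s) → 2 Br⁻(aq) + Fe²⁺(aq), so Q = [Br⁻(aq)]^2·[Fe²⁺(aq)].
Solving for the unknown gives log [Br⁻(aq)] = −0.267, so [Br⁻(aq)] ≈ 0.54 M.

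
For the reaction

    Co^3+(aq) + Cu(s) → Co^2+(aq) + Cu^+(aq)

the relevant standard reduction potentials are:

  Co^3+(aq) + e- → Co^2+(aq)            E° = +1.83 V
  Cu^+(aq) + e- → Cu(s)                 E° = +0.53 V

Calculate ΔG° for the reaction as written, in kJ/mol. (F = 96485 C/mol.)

−125 kJ/mol

In the reaction as written Co^3+(aq) is reduced, so the Co³⁺/Co²⁺ couple is the cathode and Cu⁺/Cu is the anode.
E°cell = +1.83 − (+0.53) = +1.30 V; balancing electrons gives n = 1.
ΔG° = −nFE°cell = −(1)(96485)(+1.30) J/mol = −125 kJ/mol.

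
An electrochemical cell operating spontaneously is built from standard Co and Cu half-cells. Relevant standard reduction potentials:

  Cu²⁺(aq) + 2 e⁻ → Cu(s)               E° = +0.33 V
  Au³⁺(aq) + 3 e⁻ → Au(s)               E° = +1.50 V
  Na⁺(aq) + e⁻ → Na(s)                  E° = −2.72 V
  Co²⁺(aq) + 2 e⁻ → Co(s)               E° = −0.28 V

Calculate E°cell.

+0.61 V

The Cu²⁺/Cu couple has the higher E°, so Cu ion is reduced (cathode) and Co is oxidized (anode).
E°cell = E°(cathode) − E°(anode) = +0.33 − (−0.28) = +0.61 V.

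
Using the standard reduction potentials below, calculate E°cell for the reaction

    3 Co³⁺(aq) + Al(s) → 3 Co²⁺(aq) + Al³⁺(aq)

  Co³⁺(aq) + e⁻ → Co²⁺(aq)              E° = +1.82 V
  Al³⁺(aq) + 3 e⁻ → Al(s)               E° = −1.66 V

Co³⁺(aq) gains electrons, so the Co³⁺/Co²⁺ couple is the cathode; the Al³⁺/Al couple is the anode.
E°cell = E°(cathode) − E°(anode) = +1.82 − (−1.66) = +3.48 V.
The positive value indicates the reaction is spontaneous as written.

+3.48 V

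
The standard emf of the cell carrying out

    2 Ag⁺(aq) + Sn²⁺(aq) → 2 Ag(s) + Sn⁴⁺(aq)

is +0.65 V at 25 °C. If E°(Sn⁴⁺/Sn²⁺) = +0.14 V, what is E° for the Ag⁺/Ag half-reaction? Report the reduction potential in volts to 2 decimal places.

+0.79 V

In the reaction as written the Ag⁺/Ag couple is reduced (cathode) and Sn⁴⁺/Sn²⁺ is oxidized (anode), so E°cell = E°(Ag⁺/Ag) − E°(Sn⁴⁺/Sn²⁺).
E°(Ag⁺/Ag) = E°cell + E°(anode) = +0.65 + (+0.14) = +0.79 V.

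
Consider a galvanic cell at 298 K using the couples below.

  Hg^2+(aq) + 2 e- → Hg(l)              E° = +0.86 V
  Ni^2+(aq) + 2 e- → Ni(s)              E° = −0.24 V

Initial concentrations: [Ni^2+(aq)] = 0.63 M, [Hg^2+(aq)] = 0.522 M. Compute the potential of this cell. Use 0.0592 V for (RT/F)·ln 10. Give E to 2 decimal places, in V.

Since E°(Hg²⁺/Hg) > E°(Ni²⁺/Ni), Hg²⁺/Hg serves as the cathode.
E°cell = +0.86 − (−0.24) = +1.10 V, with n = 2 electrons transferred.
For the overall reaction Hg^2+(aq) + Ni(s) → Hg(l) + Ni^2+(aq), Q = [Ni^2+(aq)] / [Hg^2+(aq)] = 1.21, giving log Q = 0.082.
By the Nernst equation, E = +1.10 − (0.0592/2)·(0.082) = +1.10 V.

+1.10 V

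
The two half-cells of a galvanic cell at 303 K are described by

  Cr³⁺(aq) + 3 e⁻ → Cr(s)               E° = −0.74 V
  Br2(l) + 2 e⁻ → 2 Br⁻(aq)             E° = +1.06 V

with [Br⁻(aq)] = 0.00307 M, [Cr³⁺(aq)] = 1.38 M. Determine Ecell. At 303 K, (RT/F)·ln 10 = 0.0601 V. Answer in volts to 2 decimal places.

Since E°(Br₂/Br⁻) > E°(Cr³⁺/Cr), Br₂/Br⁻ serves as the cathode.
The standard potential is +1.06 − (−0.74) = +1.80 V and the balanced reaction transfers n = 6 electrons.
The balanced reaction is 3 Br2(l) + 2 Cr(s) → 6 Br⁻(aq) + 2 Cr³⁺(aq), so Q = [Br⁻(aq)]^6·[Cr³⁺(aq)]^2 = 1.59×10^−15 and log Q = −14.797.
Applying E = E° − (RT ln10/nF)·log Q gives +1.80 − (0.0601/6)(−14.797) = +1.95 V.

+1.95 V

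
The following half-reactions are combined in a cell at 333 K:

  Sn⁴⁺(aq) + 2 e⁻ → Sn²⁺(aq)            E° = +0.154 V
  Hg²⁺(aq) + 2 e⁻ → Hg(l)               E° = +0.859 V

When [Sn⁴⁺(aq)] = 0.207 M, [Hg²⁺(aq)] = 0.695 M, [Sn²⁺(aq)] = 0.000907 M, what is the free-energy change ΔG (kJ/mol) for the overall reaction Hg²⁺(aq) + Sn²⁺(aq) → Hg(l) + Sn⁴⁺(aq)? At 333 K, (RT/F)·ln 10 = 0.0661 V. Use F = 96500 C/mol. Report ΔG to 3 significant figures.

−120 kJ/mol

E°cell = +0.859 − (+0.154) = +0.705 V; the balanced reaction transfers n = 2 electrons.
Here Q = [Sn⁴⁺(aq)] / ([Hg²⁺(aq)]·[Sn²⁺(aq)]) = 328 (log Q = 2.516), giving E = +0.705 − (0.0661/2)·(2.516) = +0.6218 V.
ΔG = −nFE = −(2)(96500)(+0.6218) J/mol = −120 kJ/mol.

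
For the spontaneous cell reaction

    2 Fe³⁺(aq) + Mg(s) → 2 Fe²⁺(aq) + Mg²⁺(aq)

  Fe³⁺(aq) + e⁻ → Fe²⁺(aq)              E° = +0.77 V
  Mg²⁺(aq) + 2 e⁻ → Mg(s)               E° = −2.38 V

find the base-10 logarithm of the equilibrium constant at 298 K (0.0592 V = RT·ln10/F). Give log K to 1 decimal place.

The Fe³⁺/Fe²⁺ couple is reduced (cathode); E°cell = +0.77 − (−2.38) = +3.15 V with n = 2.
At equilibrium E = 0, so log K = nE°cell / 0.0592 = (2)(+3.15) / 0.0592 = 106.4.

log K = 106.4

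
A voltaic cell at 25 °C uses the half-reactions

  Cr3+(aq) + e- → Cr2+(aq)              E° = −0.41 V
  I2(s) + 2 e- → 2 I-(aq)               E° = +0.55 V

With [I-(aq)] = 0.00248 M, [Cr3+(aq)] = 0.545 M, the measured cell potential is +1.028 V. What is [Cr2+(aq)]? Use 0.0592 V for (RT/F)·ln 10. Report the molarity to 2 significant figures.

0.019 M

I₂/I⁻ is the cathode (higher E°); E°cell = +0.55 − (−0.41) = +0.96 V with n = 2.
Rearranging E = E° − (0.0592/n)·log Q gives log Q = 2(+0.96 − (+1.028))/0.0592 = −2.297.
Balancing electrons gives I2(s) + 2 Cr2+(aq) → 2 I-(aq) + 2 Cr3+(aq); thus Q = ([I-(aq)]^2·[Cr3+(aq)]^2) / [Cr2+(aq)]^2.
Isolating [Cr2+(aq)] in Q = 10^{−2.297} yields log [Cr2+(aq)] = −1.721, i.e. 0.019 M.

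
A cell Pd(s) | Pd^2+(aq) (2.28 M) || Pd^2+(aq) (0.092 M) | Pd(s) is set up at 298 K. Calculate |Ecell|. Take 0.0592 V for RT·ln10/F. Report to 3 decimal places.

0.041 V

For a concentration cell E°cell = 0, since both electrodes use the same couple.
The compartment with the higher Pd^2+(aq) concentration (2.28 M) acts as the cathode; ions are reduced there and produced at the dilute (0.092 M) anode.
With n = 2, Ecell = −(0.0592/2)·log([dilute]/[conc]) = −(0.0592/2)·log(0.092/2.28) = +0.041 V.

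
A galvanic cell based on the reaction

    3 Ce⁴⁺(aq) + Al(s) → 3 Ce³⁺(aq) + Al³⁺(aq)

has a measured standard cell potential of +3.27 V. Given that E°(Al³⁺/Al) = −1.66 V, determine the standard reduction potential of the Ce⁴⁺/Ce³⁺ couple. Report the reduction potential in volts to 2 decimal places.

+1.61 V

In the reaction as written the Ce⁴⁺/Ce³⁺ couple is reduced (cathode) and Al³⁺/Al is oxidized (anode), so E°cell = E°(Ce⁴⁺/Ce³⁺) − E°(Al³⁺/Al).
E°(Ce⁴⁺/Ce³⁺) = E°cell + E°(anode) = +3.27 + (−1.66) = +1.61 V.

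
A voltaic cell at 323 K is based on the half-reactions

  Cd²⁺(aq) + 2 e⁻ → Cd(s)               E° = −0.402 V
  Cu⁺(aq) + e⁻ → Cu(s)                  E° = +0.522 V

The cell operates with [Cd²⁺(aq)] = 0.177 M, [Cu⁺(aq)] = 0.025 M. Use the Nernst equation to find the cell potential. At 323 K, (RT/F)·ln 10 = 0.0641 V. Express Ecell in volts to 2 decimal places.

+0.85 V

The Cu⁺/Cu couple has the more positive E°, so it is the cathode; Cd²⁺/Cd is the anode.
E°cell = +0.522 − (−0.402) = +0.924 V, with n = 2 electrons transferred.
For the overall reaction 2 Cu⁺(aq) + Cd(s) → 2 Cu(s) + Cd²⁺(aq), Q = [Cd²⁺(aq)] / [Cu⁺(aq)]^2 = 283, giving log Q = 2.452.
Applying E = E° − (RT ln10/nF)·log Q gives +0.924 − (0.0641/2)(2.452) = +0.85 V.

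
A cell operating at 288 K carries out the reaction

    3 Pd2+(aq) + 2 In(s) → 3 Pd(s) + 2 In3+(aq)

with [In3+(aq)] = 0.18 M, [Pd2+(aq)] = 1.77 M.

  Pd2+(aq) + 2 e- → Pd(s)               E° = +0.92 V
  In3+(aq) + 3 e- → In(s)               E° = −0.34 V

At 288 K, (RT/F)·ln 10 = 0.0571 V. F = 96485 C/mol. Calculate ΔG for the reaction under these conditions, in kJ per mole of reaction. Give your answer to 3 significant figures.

The standard cell potential is +0.92 − (−0.34) = +1.26 V, with n = 6 electrons in the balanced equation.
Here Q = [In3+(aq)]^2 / [Pd2+(aq)]^3 = 0.00584 (log Q = −2.233), giving E = +1.26 − (0.0571/6)·(−2.233) = +1.2813 V.
Then ΔG = −nFE = −6 × 96485 × +1.2813 J/mol = −742 kJ/mol.

−742 kJ/mol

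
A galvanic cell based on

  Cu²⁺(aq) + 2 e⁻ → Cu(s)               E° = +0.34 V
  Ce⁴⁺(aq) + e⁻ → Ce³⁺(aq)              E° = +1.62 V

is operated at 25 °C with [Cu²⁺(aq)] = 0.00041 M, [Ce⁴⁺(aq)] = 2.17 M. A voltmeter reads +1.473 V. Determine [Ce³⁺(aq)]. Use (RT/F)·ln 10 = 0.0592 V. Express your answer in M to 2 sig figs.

0.059 M

With Ce⁴⁺/Ce³⁺ at the cathode and Cu²⁺/Cu at the anode, E°cell = +1.62 − (+0.34) = +1.28 V (n = 2).
Rearranging E = E° − (0.0592/n)·log Q gives log Q = 2(+1.28 − (+1.473))/0.0592 = −6.520.
For 2 Ce⁴⁺(aq) + Cu(s) → 2 Ce³⁺(aq) + Cu²⁺(aq), the reaction quotient is Q = ([Ce³⁺(aq)]^2·[Cu²⁺(aq)]) / [Ce⁴⁺(aq)]^2.
Isolating [Ce³⁺(aq)] in Q = 10^{−6.520} yields log [Ce³⁺(aq)] = −1.230, i.e. 0.059 M.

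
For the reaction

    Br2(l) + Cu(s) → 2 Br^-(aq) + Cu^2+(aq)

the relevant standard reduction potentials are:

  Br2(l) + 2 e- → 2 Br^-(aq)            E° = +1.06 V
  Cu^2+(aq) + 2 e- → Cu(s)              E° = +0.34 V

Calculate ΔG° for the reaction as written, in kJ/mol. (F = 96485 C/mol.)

In the reaction as written Br2(l) is reduced, so the Br₂/Br⁻ couple is the cathode and Cu²⁺/Cu is the anode.
E°cell = +1.06 − (+0.34) = +0.72 V; balancing electrons gives n = 2.
ΔG° = −nFE°cell = −(2)(96485)(+0.72) J/mol = −139 kJ/mol.

−139 kJ/mol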